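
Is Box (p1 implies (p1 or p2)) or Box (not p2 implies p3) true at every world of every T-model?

Yes, valid

Tableau for the negation not (Box (p1 implies (p1 or p2)) or Box (not p2 implies p3)):
1. not (Box (p1 implies (p1 or p2)) or Box (not p2 implies p3)), w0
2. not Box (p1 implies (p1 or p2)), w0
3. not Box (not p2 implies p3), w0
4. not (p1 implies (p1 or p2)), w1
5. p1, w1
6. not (p1 or p2), w1
7. not p1, w1
8. not p2, w1
Accessibility: w0Rw0, w0Rw1, w1Rw1
Branch closes: p1 and not p1 both at w1.
All branches of the negation close; one closing branch shown above.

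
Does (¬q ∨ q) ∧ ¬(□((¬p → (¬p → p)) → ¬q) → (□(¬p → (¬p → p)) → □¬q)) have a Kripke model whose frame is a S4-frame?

1. (¬q ∨ q) ∧ ¬(□((¬p → (¬p → p)) → ¬q) → (□(¬p → (¬p → p)) → □¬q)), w0
2. ¬q ∨ q, w0   [∧-rule on 1]
3. ¬(□((¬p → (¬p → p)) → ¬q) → (□(¬p → (¬p → p)) → □¬q)), w0   [∧-rule on 1]
4. □((¬p → (¬p → p)) → ¬q), w0   [¬→-rule on 3]
5. ¬(□(¬p → (¬p → p)) → □¬q), w0   [¬→-rule on 3]
6. □(¬p → (¬p → p)), w0   [¬→-rule on 5]
7. ¬□¬q, w0   [¬→-rule on 5]
8. (¬p → (¬p → p)) → ¬q, w0   [□-rule on 4 via w0Rw0]
9. ¬p → (¬p → p), w0   [□-rule on 6 via w0Rw0]
10. ¬q, w0   [∨-rule on 2 (branches; this branch)]
11. ¬p → p, w0   [→-rule on 9 (branches; this branch)]
12. p, w0   [→-rule on 11 (branches; this branch)]
13. q, w1   [¬□-rule on 7: fresh world w1, w0Rw1]
14. (¬p → (¬p → p)) → ¬q, w1   [□-rule on 4 via w0Rw1]
15. ¬p → (¬p → p), w1   [□-rule on 6 via w0Rw1]
16. ¬(¬p → (¬p → p)), w1   [→-rule on 14 (branches; this branch)]
17. ¬p, w1   [¬→-rule on 16]
18. ¬(¬p → p), w1   [¬→-rule on 16]
19. ¬p → p, w1   [→-rule on 15 (branches; this branch)]
20. p, w1   [→-rule on 19 (branches; this branch)]
Accessibility: w0Rw0, w0Rw1, w1Rw1
Branch closes: p and ¬p both at w1.
(One branch shown.) All branches close.

No, unsatisfiable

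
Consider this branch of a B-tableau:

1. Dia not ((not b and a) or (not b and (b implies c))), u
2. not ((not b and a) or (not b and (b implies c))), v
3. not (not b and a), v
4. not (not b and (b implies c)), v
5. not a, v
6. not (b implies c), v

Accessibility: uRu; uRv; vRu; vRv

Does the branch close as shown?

Not closed

No world carries both an atom and its negation.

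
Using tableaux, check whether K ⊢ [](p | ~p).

Tableau for the negation ~[](p | ~p):
1. ~[](p | ~p), w0
2. ~(p | ~p), w1
3. ~p, w1
4. p, w1
Accessibility: w0Rw1
Branch closes: p and ~p both at w1.
All branches of the negation close; one closing branch shown above.

Yes, valid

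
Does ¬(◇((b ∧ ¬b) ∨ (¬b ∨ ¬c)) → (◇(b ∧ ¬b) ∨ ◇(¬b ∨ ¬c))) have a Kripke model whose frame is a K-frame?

Unsatisfiable

1. ¬(◇((b ∧ ¬b) ∨ (¬b ∨ ¬c)) → (◇(b ∧ ¬b) ∨ ◇(¬b ∨ ¬c))), w0
2. ◇((b ∧ ¬b) ∨ (¬b ∨ ¬c)), w0   [¬→-rule on 1]
3. ¬(◇(b ∧ ¬b) ∨ ◇(¬b ∨ ¬c)), w0   [¬→-rule on 1]
4. ¬◇(b ∧ ¬b), w0   [¬∨-rule on 3]
5. ¬◇(¬b ∨ ¬c), w0   [¬∨-rule on 3]
6. (b ∧ ¬b) ∨ (¬b ∨ ¬c), w1   [◇-rule on 2: fresh world w1, w0Rw1]
7. ¬(b ∧ ¬b), w1   [¬◇-rule on 4 via w0Rw1]
8. ¬(¬b ∨ ¬c), w1   [¬◇-rule on 5 via w0Rw1]
9. b, w1   [¬∨-rule on 8]
10. c, w1   [¬∨-rule on 8]
11. ¬b ∨ ¬c, w1   [∨-rule on 6 (branches; this branch)]
12. ¬c, w1   [∨-rule on 11 (branches; this branch)]
Accessibility: w0Rw1
Branch closes: c and ¬c both at w1.
All branches of the tableau close; one closing branch shown above.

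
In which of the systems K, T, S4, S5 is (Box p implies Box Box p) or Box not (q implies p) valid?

T-tableau for the negation not ((Box p implies Box Box p) or Box not (q implies p)):
1. not ((Box p implies Box Box p) or Box not (q implies p)), u
2. not (Box p implies Box Box p), u
3. not Box not (q implies p), u
4. Box p, u
5. not Box Box p, u
6. p, u
7. q implies p, v
8. p, v
9. not Box p, w
10. p, w
11. not p, x
Accessibility: uRu, uRv, uRw, vRv, wRw, wRx, xRx
Complete open branch: countermodel on a T-frame, so not valid in T, nor in K (the same frame is also a K-frame).
S4-tableau for the negation not ((Box p implies Box Box p) or Box not (q implies p)):
1. not ((Box p implies Box Box p) or Box not (q implies p)), u
2. not (Box p implies Box Box p), u
3. not Box not (q implies p), u
4. Box p, u
5. not Box Box p, u
6. p, u
7. q implies p, v
8. p, v
9. not Box p, w
10. p, w
11. not p, x
12. p, x
Accessibility: uRu, uRv, uRw, uRx, vRv, wRw, wRx, xRx
Branch closes: p and not p both at x.
Every branch closes (one shown): valid in S4, hence also in S5 (every theorem of S4 is a theorem of S5).

S4, S5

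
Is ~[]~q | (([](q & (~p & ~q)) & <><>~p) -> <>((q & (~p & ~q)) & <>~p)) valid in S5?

Valid

Tableau for the negation ~(~[]~q | (([](q & (~p & ~q)) & <><>~p) -> <>((q & (~p & ~q)) & <>~p))):
1. ~(~[]~q | (([](q & (~p & ~q)) & <><>~p) -> <>((q & (~p & ~q)) & <>~p))), u
2. []~q, u
3. ~(([](q & (~p & ~q)) & <><>~p) -> <>((q & (~p & ~q)) & <>~p)), u
4. [](q & (~p & ~q)) & <><>~p, u
5. ~<>((q & (~p & ~q)) & <>~p), u
6. [](q & (~p & ~q)), u
7. <><>~p, u
8. ~q, u
9. ~((q & (~p & ~q)) & <>~p), u
10. q & (~p & ~q), u
11. q, u
12. ~p & ~q, u
Accessibility: uRu
Branch closes: q and ~q both at u.
Every branch of the negation's tableau closes; the branch above is one of them.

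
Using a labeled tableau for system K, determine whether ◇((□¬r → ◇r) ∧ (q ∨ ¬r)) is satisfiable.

1. ◇((□¬r → ◇r) ∧ (q ∨ ¬r)), u
2. (□¬r → ◇r) ∧ (q ∨ ¬r), v   [◇-rule on 1: fresh world v, uRv]
3. □¬r → ◇r, v   [∧-rule on 2]
4. q ∨ ¬r, v   [∧-rule on 2]
5. ◇r, v   [→-rule on 3 (branches; this branch)]
6. ¬r, v   [∨-rule on 4 (branches; this branch)]
7. r, w   [◇-rule on 5: fresh world w, vRw]
Accessibility: uRv, vRw

Satisfiable (open branch found)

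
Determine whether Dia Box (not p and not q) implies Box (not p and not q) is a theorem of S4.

Tableau for the negation not (Dia Box (not p and not q) implies Box (not p and not q)):
1. not (Dia Box (not p and not q) implies Box (not p and not q)), 0
2. Dia Box (not p and not q), 0
3. not Box (not p and not q), 0
4. Box (not p and not q), 1
5. not p and not q, 1
6. not p, 1
7. not q, 1
8. not (not p and not q), 2
9. q, 2
Accessibility: 0R0, 0R1, 0R2, 1R1, 2R2
The negation has an open branch (countermodel exists).

Invalid (countermodel exists)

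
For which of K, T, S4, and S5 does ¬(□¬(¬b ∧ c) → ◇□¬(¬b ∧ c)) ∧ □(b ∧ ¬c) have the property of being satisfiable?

K

T-tableau for the formula:
1. ¬(□¬(¬b ∧ c) → ◇□¬(¬b ∧ c)) ∧ □(b ∧ ¬c), 0
2. ¬(□¬(¬b ∧ c) → ◇□¬(¬b ∧ c)), 0   [∧-rule on 1]
3. □(b ∧ ¬c), 0   [∧-rule on 1]
4. □¬(¬b ∧ c), 0   [¬→-rule on 2]
5. ¬◇□¬(¬b ∧ c), 0   [¬→-rule on 2]
6. b ∧ ¬c, 0   [□-rule on 3 via 0R0]
7. b, 0   [∧-rule on 6]
8. ¬c, 0   [∧-rule on 6]
9. ¬(¬b ∧ c), 0   [□-rule on 4 via 0R0]
10. ¬□¬(¬b ∧ c), 0   [¬◇-rule on 5 via 0R0]
11. ¬b ∧ c, 1   [¬□-rule on 10: fresh world 1, 0R1]
12. ¬b, 1   [∧-rule on 11]
13. c, 1   [∧-rule on 11]
14. b ∧ ¬c, 1   [□-rule on 3 via 0R1]
15. b, 1   [∧-rule on 14]
16. ¬c, 1   [∧-rule on 14]
Accessibility: 0R0, 0R1, 1R1
Branch closes: b and ¬b both at 1.
Every branch closes (one shown): unsatisfiable in T, hence also in S4, S5 (every S4/S5-frame is a T-frame).
K-tableau for the formula:
1. ¬(□¬(¬b ∧ c) → ◇□¬(¬b ∧ c)) ∧ □(b ∧ ¬c), 0
2. ¬(□¬(¬b ∧ c) → ◇□¬(¬b ∧ c)), 0   [∧-rule on 1]
3. □(b ∧ ¬c), 0   [∧-rule on 1]
4. □¬(¬b ∧ c), 0   [¬→-rule on 2]
5. ¬◇□¬(¬b ∧ c), 0   [¬→-rule on 2]
Complete open branch: satisfiable in K.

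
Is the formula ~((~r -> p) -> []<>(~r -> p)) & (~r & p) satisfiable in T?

1. ~((~r -> p) -> []<>(~r -> p)) & (~r & p), 0
2. ~((~r -> p) -> []<>(~r -> p)), 0   [&-rule on 1]
3. ~r & p, 0   [&-rule on 1]
4. ~r -> p, 0   [~->-rule on 2]
5. ~[]<>(~r -> p), 0   [~->-rule on 2]
6. ~r, 0   [&-rule on 3]
7. p, 0   [&-rule on 3]
8. ~<>(~r -> p), 1   [~[]-rule on 5: fresh world 1, 0R1]
9. ~(~r -> p), 1   [~<>-rule on 8 via 1R1]
10. ~r, 1   [~->-rule on 9]
11. ~p, 1   [~->-rule on 9]
Accessibility: 0R0, 0R1, 1R1

Satisfiable (open branch found)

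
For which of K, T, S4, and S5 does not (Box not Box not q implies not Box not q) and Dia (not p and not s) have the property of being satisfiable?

T-tableau for the formula:
1. not (Box not Box not q implies not Box not q) and Dia (not p and not s), w0
2. not (Box not Box not q implies not Box not q), w0
3. Dia (not p and not s), w0
4. Box not Box not q, w0
5. Box not q, w0
6. not Box not q, w0
7. not q, w0
8. not p and not s, w1
9. not p, w1
10. not s, w1
11. not Box not q, w1
12. not q, w1
13. q, w2
14. not Box not q, w2
15. not q, w2
Accessibility: w0Rw0, w0Rw1, w0Rw2, w1Rw1, w2Rw2
Branch closes: q and not q both at w2.
Every branch closes (one shown): unsatisfiable in T, hence also in S4, S5 (every S4/S5-frame is a T-frame).
K-tableau for the formula:
1. not (Box not Box not q implies not Box not q) and Dia (not p and not s), w0
2. not (Box not Box not q implies not Box not q), w0
3. Dia (not p and not s), w0
4. Box not Box not q, w0
5. Box not q, w0
6. not p and not s, w1
7. not p, w1
8. not s, w1
9. not Box not q, w1
10. not q, w1
11. q, w2
Accessibility: w0Rw1, w1Rw2
Complete open branch: satisfiable in K.

K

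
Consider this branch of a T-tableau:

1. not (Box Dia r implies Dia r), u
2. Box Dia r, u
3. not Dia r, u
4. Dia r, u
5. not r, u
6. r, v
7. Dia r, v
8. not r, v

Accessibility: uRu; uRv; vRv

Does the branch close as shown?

Yes, closed

Both r and not r appear at v.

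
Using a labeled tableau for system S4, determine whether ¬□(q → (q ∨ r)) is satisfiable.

1. ¬□(q → (q ∨ r)), u
2. ¬(q → (q ∨ r)), v   [¬□-rule on 1: fresh world v, uRv]
3. q, v   [¬→-rule on 2]
4. ¬(q ∨ r), v   [¬→-rule on 2]
5. ¬q, v   [¬∨-rule on 4]
6. ¬r, v   [¬∨-rule on 4]
Accessibility: uRu, uRv, vRv
Branch closes: q and ¬q both at v.
(One branch shown.) All branches close.

No, unsatisfiable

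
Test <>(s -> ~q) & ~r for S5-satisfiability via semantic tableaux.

Satisfiable

1. <>(s -> ~q) & ~r, 0
2. <>(s -> ~q), 0   [&-rule on 1]
3. ~r, 0   [&-rule on 1]
4. s -> ~q, 1   [<>-rule on 2: fresh world 1, 0R1]
5. ~q, 1   [->-rule on 4 (branches; this branch)]
Accessibility: 0R0, 0R1, 1R0, 1R1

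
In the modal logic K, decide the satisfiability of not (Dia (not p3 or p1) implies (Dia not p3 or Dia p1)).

1. not (Dia (not p3 or p1) implies (Dia not p3 or Dia p1)), 0
2. Dia (not p3 or p1), 0
3. not (Dia not p3 or Dia p1), 0
4. not Dia not p3, 0
5. not Dia p1, 0
6. not p3 or p1, 1
7. p3, 1
8. not p1, 1
9. p1, 1
Accessibility: 0R1
Branch closes: p1 and not p1 both at 1.
Every branch closes; the branch above is one of them.

Unsatisfiable (every branch closes)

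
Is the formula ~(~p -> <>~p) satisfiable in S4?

1. ~(~p -> <>~p), u
2. ~p, u
3. ~<>~p, u
4. p, u
Accessibility: uRu
Branch closes: p and ~p both at u.
All branches of the tableau close; one closing branch shown above.

Unsatisfiable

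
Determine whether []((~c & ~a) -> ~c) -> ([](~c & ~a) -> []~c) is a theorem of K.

Tableau for the negation ~([]((~c & ~a) -> ~c) -> ([](~c & ~a) -> []~c)):
1. ~([]((~c & ~a) -> ~c) -> ([](~c & ~a) -> []~c)), u
2. []((~c & ~a) -> ~c), u
3. ~([](~c & ~a) -> []~c), u
4. [](~c & ~a), u
5. ~[]~c, u
6. c, v
7. (~c & ~a) -> ~c, v
8. ~c & ~a, v
9. ~c, v
10. ~a, v
Accessibility: uRv
Branch closes: c and ~c both at v.
All branches of the negation close; one closing branch shown above.

Yes, valid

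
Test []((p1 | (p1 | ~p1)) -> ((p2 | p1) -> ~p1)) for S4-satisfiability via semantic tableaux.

Yes, satisfiable

1. []((p1 | (p1 | ~p1)) -> ((p2 | p1) -> ~p1)), w0
2. (p1 | (p1 | ~p1)) -> ((p2 | p1) -> ~p1), w0   [[]-rule on 1 via w0Rw0]
3. (p2 | p1) -> ~p1, w0   [->-rule on 2 (branches; this branch)]
4. ~p1, w0   [->-rule on 3 (branches; this branch)]
Accessibility: w0Rw0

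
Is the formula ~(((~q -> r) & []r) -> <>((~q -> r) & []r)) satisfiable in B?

1. ~(((~q -> r) & []r) -> <>((~q -> r) & []r)), u
2. (~q -> r) & []r, u
3. ~<>((~q -> r) & []r), u
4. ~q -> r, u
5. []r, u
6. ~((~q -> r) & []r), u
7. r, u
8. ~[]r, u
9. ~r, v
10. ~((~q -> r) & []r), v
11. r, v
Accessibility: uRu, uRv, vRu, vRv
Branch closes: r and ~r both at v.
(One branch shown.) All branches close.

No, unsatisfiable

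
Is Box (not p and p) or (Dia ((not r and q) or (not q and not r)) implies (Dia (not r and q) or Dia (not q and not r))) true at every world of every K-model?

Valid in K

Tableau for the negation not (Box (not p and p) or (Dia ((not r and q) or (not q and not r)) implies (Dia (not r and q) or Dia (not q and not r)))):
1. not (Box (not p and p) or (Dia ((not r and q) or (not q and not r)) implies (Dia (not r and q) or Dia (not q and not r)))), u
2. not Box (not p and p), u
3. not (Dia ((not r and q) or (not q and not r)) implies (Dia (not r and q) or Dia (not q and not r))), u
4. Dia ((not r and q) or (not q and not r)), u
5. not (Dia (not r and q) or Dia (not q and not r)), u
6. not Dia (not r and q), u
7. not Dia (not q and not r), u
8. not (not p and p), v
9. not (not r and q), v
10. not (not q and not r), v
11. not p, v
12. not q, v
13. r, v
14. (not r and q) or (not q and not r), w
15. not (not r and q), w
16. not (not q and not r), w
17. not q and not r, w
18. not q, w
19. not r, w
20. r, w
Accessibility: uRv, uRw
Branch closes: r and not r both at w.
Every branch of the negation's tableau closes; the branch above is one of them.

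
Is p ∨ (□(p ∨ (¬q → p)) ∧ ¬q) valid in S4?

Tableau for the negation ¬(p ∨ (□(p ∨ (¬q → p)) ∧ ¬q)):
1. ¬(p ∨ (□(p ∨ (¬q → p)) ∧ ¬q)), 0
2. ¬p, 0   [¬∨-rule on 1]
3. ¬(□(p ∨ (¬q → p)) ∧ ¬q), 0   [¬∨-rule on 1]
4. q, 0   [¬∧-rule on 3 (branches; this branch)]
Accessibility: 0R0
The negation has an open branch (countermodel exists).

Invalid (countermodel exists)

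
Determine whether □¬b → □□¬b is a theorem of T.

Tableau for the negation ¬(□¬b → □□¬b):
1. ¬(□¬b → □□¬b), u
2. □¬b, u
3. ¬□□¬b, u
4. ¬b, u
5. ¬□¬b, v
6. ¬b, v
7. b, w
Accessibility: uRu, uRv, vRv, vRw, wRw
The negation has an open branch (countermodel exists).

Invalid (countermodel exists)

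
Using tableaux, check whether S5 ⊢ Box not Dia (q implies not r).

Tableau for the negation not Box not Dia (q implies not r):
1. not Box not Dia (q implies not r), u
2. Dia (q implies not r), v   [neg-Box-rule on 1: fresh world v, uRv]
3. q implies not r, w   [Dia-rule on 2: fresh world w, vRw]
4. not r, w   [implies-rule on 3 (branches; this branch)]
Accessibility: uRu, uRv, uRw, vRu, vRv, vRw, wRu, wRv, wRw
The negation has an open branch (countermodel exists).

No, not valid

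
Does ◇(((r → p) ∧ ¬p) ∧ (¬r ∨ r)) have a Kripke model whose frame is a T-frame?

1. ◇(((r → p) ∧ ¬p) ∧ (¬r ∨ r)), 0
2. ((r → p) ∧ ¬p) ∧ (¬r ∨ r), 1
3. (r → p) ∧ ¬p, 1
4. ¬r ∨ r, 1
5. r → p, 1
6. ¬p, 1
7. ¬r, 1
Accessibility: 0R0, 0R1, 1R1

Yes, satisfiable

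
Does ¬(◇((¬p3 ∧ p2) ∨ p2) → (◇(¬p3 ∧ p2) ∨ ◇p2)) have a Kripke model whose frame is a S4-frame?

Unsatisfiable

1. ¬(◇((¬p3 ∧ p2) ∨ p2) → (◇(¬p3 ∧ p2) ∨ ◇p2)), u
2. ◇((¬p3 ∧ p2) ∨ p2), u
3. ¬(◇(¬p3 ∧ p2) ∨ ◇p2), u
4. ¬◇(¬p3 ∧ p2), u
5. ¬◇p2, u
6. ¬(¬p3 ∧ p2), u
7. ¬p2, u
8. (¬p3 ∧ p2) ∨ p2, v
9. ¬(¬p3 ∧ p2), v
10. ¬p2, v
11. ¬p3 ∧ p2, v
12. ¬p3, v
13. p2, v
Accessibility: uRu, uRv, vRv
Branch closes: p2 and ¬p2 both at v.
All branches of the tableau close; one closing branch shown above.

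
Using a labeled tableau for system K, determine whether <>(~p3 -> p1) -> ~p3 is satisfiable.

Satisfiable

1. <>(~p3 -> p1) -> ~p3, u
2. ~p3, u   [->-rule on 1 (branches; this branch)]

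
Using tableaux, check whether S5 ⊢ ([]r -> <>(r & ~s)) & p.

Tableau for the negation ~(([]r -> <>(r & ~s)) & p):
1. ~(([]r -> <>(r & ~s)) & p), 0
2. ~p, 0   [~&-rule on 1 (branches; this branch)]
Accessibility: 0R0
The negation has an open branch (countermodel exists).

No, not valid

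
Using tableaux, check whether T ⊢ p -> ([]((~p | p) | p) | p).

Tableau for the negation ~(p -> ([]((~p | p) | p) | p)):
1. ~(p -> ([]((~p | p) | p) | p)), w0
2. p, w0   [~->-rule on 1]
3. ~([]((~p | p) | p) | p), w0   [~->-rule on 1]
4. ~[]((~p | p) | p), w0   [~|-rule on 3]
5. ~p, w0   [~|-rule on 3]
Accessibility: w0Rw0
Branch closes: p and ~p both at w0.
Every branch of the negation's tableau closes; the branch above is one of them.

Yes, valid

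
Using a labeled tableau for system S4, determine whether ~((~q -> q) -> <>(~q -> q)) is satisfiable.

Unsatisfiable

1. ~((~q -> q) -> <>(~q -> q)), w0
2. ~q -> q, w0
3. ~<>(~q -> q), w0
4. ~(~q -> q), w0
5. ~q, w0
6. q, w0
Accessibility: w0Rw0
Branch closes: q and ~q both at w0.
All branches of the tableau close; one closing branch shown above.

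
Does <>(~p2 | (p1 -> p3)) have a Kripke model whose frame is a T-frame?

1. <>(~p2 | (p1 -> p3)), w0
2. ~p2 | (p1 -> p3), w1   [<>-rule on 1: fresh world w1, w0Rw1]
3. p1 -> p3, w1   [|-rule on 2 (branches; this branch)]
4. p3, w1   [->-rule on 3 (branches; this branch)]
Accessibility: w0Rw0, w0Rw1, w1Rw1

Yes, satisfiable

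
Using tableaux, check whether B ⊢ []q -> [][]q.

No, not valid

Tableau for the negation ~([]q -> [][]q):
1. ~([]q -> [][]q), 0
2. []q, 0
3. ~[][]q, 0
4. q, 0
5. ~[]q, 1
6. q, 1
7. ~q, 2
Accessibility: 0R0, 0R1, 1R0, 1R1, 1R2, 2R1, 2R2
The negation has an open branch (countermodel exists).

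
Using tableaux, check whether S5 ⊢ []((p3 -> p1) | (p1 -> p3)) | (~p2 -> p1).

Tableau for the negation ~([]((p3 -> p1) | (p1 -> p3)) | (~p2 -> p1)):
1. ~([]((p3 -> p1) | (p1 -> p3)) | (~p2 -> p1)), u
2. ~[]((p3 -> p1) | (p1 -> p3)), u
3. ~(~p2 -> p1), u
4. ~p2, u
5. ~p1, u
6. ~((p3 -> p1) | (p1 -> p3)), v
7. ~(p3 -> p1), v
8. ~(p1 -> p3), v
9. p3, v
10. ~p1, v
11. p1, v
12. ~p3, v
Accessibility: uRu, uRv, vRu, vRv
Branch closes: p1 and ~p1 both at v.
All branches of the negation close; one closing branch shown above.

Yes, valid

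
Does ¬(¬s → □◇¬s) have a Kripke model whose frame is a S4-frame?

1. ¬(¬s → □◇¬s), w0
2. ¬s, w0   [¬→-rule on 1]
3. ¬□◇¬s, w0   [¬→-rule on 1]
4. ¬◇¬s, w1   [¬□-rule on 3: fresh world w1, w0Rw1]
5. s, w1   [¬◇-rule on 4 via w1Rw1]
Accessibility: w0Rw0, w0Rw1, w1Rw1

Satisfiable (open branch found)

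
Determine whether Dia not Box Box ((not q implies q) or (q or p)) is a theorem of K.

Tableau for the negation not Dia not Box Box ((not q implies q) or (q or p)):
1. not Dia not Box Box ((not q implies q) or (q or p)), u
The negation has an open branch (countermodel exists).

No, not valid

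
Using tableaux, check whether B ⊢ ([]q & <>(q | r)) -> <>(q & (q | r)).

Tableau for the negation ~(([]q & <>(q | r)) -> <>(q & (q | r))):
1. ~(([]q & <>(q | r)) -> <>(q & (q | r))), w0
2. []q & <>(q | r), w0
3. ~<>(q & (q | r)), w0
4. []q, w0
5. <>(q | r), w0
6. ~(q & (q | r)), w0
7. q, w0
8. ~(q | r), w0
9. ~q, w0
10. ~r, w0
Accessibility: w0Rw0
Branch closes: q and ~q both at w0.
Every branch of the negation's tableau closes; the branch above is one of them.

Valid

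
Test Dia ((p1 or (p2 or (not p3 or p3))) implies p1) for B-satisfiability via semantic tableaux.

1. Dia ((p1 or (p2 or (not p3 or p3))) implies p1), w0
2. (p1 or (p2 or (not p3 or p3))) implies p1, w1
3. p1, w1
Accessibility: w0Rw0, w0Rw1, w1Rw0, w1Rw1

Yes, satisfiable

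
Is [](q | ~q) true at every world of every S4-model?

Tableau for the negation ~[](q | ~q):
1. ~[](q | ~q), w0
2. ~(q | ~q), w1
3. ~q, w1
4. q, w1
Accessibility: w0Rw0, w0Rw1, w1Rw1
Branch closes: q and ~q both at w1.
Every branch of the negation's tableau closes; the branch above is one of them.

Valid in S4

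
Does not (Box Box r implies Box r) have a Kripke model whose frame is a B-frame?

Unsatisfiable

1. not (Box Box r implies Box r), w0
2. Box Box r, w0
3. not Box r, w0
4. Box r, w0
5. r, w0
6. not r, w1
7. Box r, w1
8. r, w1
Accessibility: w0Rw0, w0Rw1, w1Rw0, w1Rw1
Branch closes: r and not r both at w1.
(One branch shown.) All branches close.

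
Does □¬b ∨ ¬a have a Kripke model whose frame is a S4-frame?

1. □¬b ∨ ¬a, u
2. ¬a, u   [∨-rule on 1 (branches; this branch)]
Accessibility: uRu

Yes, satisfiable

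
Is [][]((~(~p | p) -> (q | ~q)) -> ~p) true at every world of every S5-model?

Tableau for the negation ~[][]((~(~p | p) -> (q | ~q)) -> ~p):
1. ~[][]((~(~p | p) -> (q | ~q)) -> ~p), 0
2. ~[]((~(~p | p) -> (q | ~q)) -> ~p), 1
3. ~((~(~p | p) -> (q | ~q)) -> ~p), 2
4. ~(~p | p) -> (q | ~q), 2
5. p, 2
6. q | ~q, 2
7. ~q, 2
Accessibility: 0R0, 0R1, 0R2, 1R0, 1R1, 1R2, 2R0, 2R1, 2R2
The negation has an open branch (countermodel exists).

No, not valid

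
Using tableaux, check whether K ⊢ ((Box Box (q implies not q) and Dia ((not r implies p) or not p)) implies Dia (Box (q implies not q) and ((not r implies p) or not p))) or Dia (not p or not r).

Tableau for the negation not (((Box Box (q implies not q) and Dia ((not r implies p) or not p)) implies Dia (Box (q implies not q) and ((not r implies p) or not p))) or Dia (not p or not r)):
1. not (((Box Box (q implies not q) and Dia ((not r implies p) or not p)) implies Dia (Box (q implies not q) and ((not r implies p) or not p))) or Dia (not p or not r)), 0
2. not ((Box Box (q implies not q) and Dia ((not r implies p) or not p)) implies Dia (Box (q implies not q) and ((not r implies p) or not p))), 0
3. not Dia (not p or not r), 0
4. Box Box (q implies not q) and Dia ((not r implies p) or not p), 0
5. not Dia (Box (q implies not q) and ((not r implies p) or not p)), 0
6. Box Box (q implies not q), 0
7. Dia ((not r implies p) or not p), 0
8. (not r implies p) or not p, 1
9. not (not p or not r), 1
10. p, 1
11. r, 1
12. not (Box (q implies not q) and ((not r implies p) or not p)), 1
13. Box (q implies not q), 1
14. not r implies p, 1
15. not Box (q implies not q), 1
16. not (q implies not q), 2
17. q, 2
18. q implies not q, 2
19. not q, 2
Accessibility: 0R1, 1R2
Branch closes: q and not q both at 2.
Every branch of the negation's tableau closes; the branch above is one of them.

Valid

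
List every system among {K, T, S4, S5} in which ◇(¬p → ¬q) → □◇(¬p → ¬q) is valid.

S5

S5-tableau for the negation ¬(◇(¬p → ¬q) → □◇(¬p → ¬q)):
1. ¬(◇(¬p → ¬q) → □◇(¬p → ¬q)), 0
2. ◇(¬p → ¬q), 0   [¬→-rule on 1]
3. ¬□◇(¬p → ¬q), 0   [¬→-rule on 1]
4. ¬p → ¬q, 1   [◇-rule on 2: fresh world 1, 0R1]
5. ¬q, 1   [→-rule on 4 (branches; this branch)]
6. ¬◇(¬p → ¬q), 2   [¬□-rule on 3: fresh world 2, 0R2]
7. ¬(¬p → ¬q), 0   [¬◇-rule on 6 via 2R0]
8. ¬p, 0   [¬→-rule on 7]
9. q, 0   [¬→-rule on 7]
10. ¬(¬p → ¬q), 1   [¬◇-rule on 6 via 2R1]
11. ¬p, 1   [¬→-rule on 10]
12. q, 1   [¬→-rule on 10]
Accessibility: 0R0, 0R1, 0R2, 1R0, 1R1, 1R2, 2R0, 2R1, 2R2
Branch closes: q and ¬q both at 1.
Every branch closes (one shown): valid in S5.
S4-tableau for the negation ¬(◇(¬p → ¬q) → □◇(¬p → ¬q)):
1. ¬(◇(¬p → ¬q) → □◇(¬p → ¬q)), 0
2. ◇(¬p → ¬q), 0   [¬→-rule on 1]
3. ¬□◇(¬p → ¬q), 0   [¬→-rule on 1]
4. ¬p → ¬q, 1   [◇-rule on 2: fresh world 1, 0R1]
5. ¬q, 1   [→-rule on 4 (branches; this branch)]
6. ¬◇(¬p → ¬q), 2   [¬□-rule on 3: fresh world 2, 0R2]
7. ¬(¬p → ¬q), 2   [¬◇-rule on 6 via 2R2]
8. ¬p, 2   [¬→-rule on 7]
9. q, 2   [¬→-rule on 7]
Accessibility: 0R0, 0R1, 0R2, 1R1, 2R2
Complete open branch: countermodel on an S4-frame, so not valid in S4, nor in K, T (the same frame is also a K-frame and a T-frame).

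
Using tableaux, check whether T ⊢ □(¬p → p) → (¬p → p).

Tableau for the negation ¬(□(¬p → p) → (¬p → p)):
1. ¬(□(¬p → p) → (¬p → p)), w0
2. □(¬p → p), w0
3. ¬(¬p → p), w0
4. ¬p, w0
5. ¬p → p, w0
6. p, w0
Accessibility: w0Rw0
Branch closes: p and ¬p both at w0.
All branches of the negation close; one closing branch shown above.

Yes, valid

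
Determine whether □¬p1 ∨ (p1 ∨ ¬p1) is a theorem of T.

Tableau for the negation ¬(□¬p1 ∨ (p1 ∨ ¬p1)):
1. ¬(□¬p1 ∨ (p1 ∨ ¬p1)), w0
2. ¬□¬p1, w0
3. ¬(p1 ∨ ¬p1), w0
4. ¬p1, w0
5. p1, w0
Accessibility: w0Rw0
Branch closes: p1 and ¬p1 both at w0.
All branches of the negation close; one closing branch shown above.

Yes, valid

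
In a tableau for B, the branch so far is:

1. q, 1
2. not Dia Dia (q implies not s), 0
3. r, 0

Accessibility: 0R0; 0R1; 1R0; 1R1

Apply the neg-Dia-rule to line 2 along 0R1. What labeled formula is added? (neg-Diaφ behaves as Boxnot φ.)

not Dia (q implies not s), 1

neg-Diaφ behaves as Boxnot φ: propagate the negated body to each accessible world.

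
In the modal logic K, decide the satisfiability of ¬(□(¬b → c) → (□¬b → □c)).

Unsatisfiable

1. ¬(□(¬b → c) → (□¬b → □c)), w0
2. □(¬b → c), w0
3. ¬(□¬b → □c), w0
4. □¬b, w0
5. ¬□c, w0
6. ¬c, w1
7. ¬b → c, w1
8. ¬b, w1
9. c, w1
Accessibility: w0Rw1
Branch closes: c and ¬c both at w1.
All branches of the tableau close; one closing branch shown above.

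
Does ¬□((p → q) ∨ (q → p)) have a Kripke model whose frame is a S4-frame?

1. ¬□((p → q) ∨ (q → p)), w0
2. ¬((p → q) ∨ (q → p)), w1
3. ¬(p → q), w1
4. ¬(q → p), w1
5. p, w1
6. ¬q, w1
7. q, w1
8. ¬p, w1
Accessibility: w0Rw0, w0Rw1, w1Rw1
Branch closes: q and ¬q both at w1.
(One branch shown.) All branches close.

Unsatisfiable (every branch closes)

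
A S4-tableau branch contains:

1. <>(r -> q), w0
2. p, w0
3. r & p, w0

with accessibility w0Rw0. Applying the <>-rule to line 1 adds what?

a fresh world w1 with w0Rw1, and r -> q at w1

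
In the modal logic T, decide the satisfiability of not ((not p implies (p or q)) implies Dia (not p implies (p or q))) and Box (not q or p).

Unsatisfiable

1. not ((not p implies (p or q)) implies Dia (not p implies (p or q))) and Box (not q or p), w0
2. not ((not p implies (p or q)) implies Dia (not p implies (p or q))), w0
3. Box (not q or p), w0
4. not p implies (p or q), w0
5. not Dia (not p implies (p or q)), w0
6. not q or p, w0
7. not (not p implies (p or q)), w0
8. not p, w0
9. not (p or q), w0
10. not q, w0
11. p or q, w0
12. q, w0
Accessibility: w0Rw0
Branch closes: q and not q both at w0.
All branches of the tableau close; one closing branch shown above.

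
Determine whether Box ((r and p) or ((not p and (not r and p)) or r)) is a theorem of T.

No, not valid

Tableau for the negation not Box ((r and p) or ((not p and (not r and p)) or r)):
1. not Box ((r and p) or ((not p and (not r and p)) or r)), 0
2. not ((r and p) or ((not p and (not r and p)) or r)), 1   [neg-Box-rule on 1: fresh world 1, 0R1]
3. not (r and p), 1   [neg-or-rule on 2]
4. not ((not p and (not r and p)) or r), 1   [neg-or-rule on 2]
5. not (not p and (not r and p)), 1   [neg-or-rule on 4]
6. not r, 1   [neg-or-rule on 4]
7. not p, 1   [neg-and-rule on 3 (branches; this branch)]
8. not (not r and p), 1   [neg-and-rule on 5 (branches; this branch)]
Accessibility: 0R0, 0R1, 1R1
The negation has an open branch (countermodel exists).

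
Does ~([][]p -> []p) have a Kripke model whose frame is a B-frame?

1. ~([][]p -> []p), w0
2. [][]p, w0
3. ~[]p, w0
4. []p, w0
5. p, w0
6. ~p, w1
7. []p, w1
8. p, w1
Accessibility: w0Rw0, w0Rw1, w1Rw0, w1Rw1
Branch closes: p and ~p both at w1.
(One branch shown.) All branches close.

Unsatisfiable (every branch closes)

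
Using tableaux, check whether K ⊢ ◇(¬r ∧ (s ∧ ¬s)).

Tableau for the negation ¬◇(¬r ∧ (s ∧ ¬s)):
1. ¬◇(¬r ∧ (s ∧ ¬s)), w0
The negation has an open branch (countermodel exists).

Not valid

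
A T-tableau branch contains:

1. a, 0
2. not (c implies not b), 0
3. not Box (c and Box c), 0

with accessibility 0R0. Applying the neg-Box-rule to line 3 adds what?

a fresh world 1 with 0R1, and not (c and Box c) at 1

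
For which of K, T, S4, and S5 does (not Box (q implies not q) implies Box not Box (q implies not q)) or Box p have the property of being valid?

S5

S5-tableau for the negation not ((not Box (q implies not q) implies Box not Box (q implies not q)) or Box p):
1. not ((not Box (q implies not q) implies Box not Box (q implies not q)) or Box p), u
2. not (not Box (q implies not q) implies Box not Box (q implies not q)), u
3. not Box p, u
4. not Box (q implies not q), u
5. not Box not Box (q implies not q), u
6. not p, v
7. not (q implies not q), w
8. q, w
9. Box (q implies not q), x
10. q implies not q, u
11. q implies not q, v
12. q implies not q, w
13. q implies not q, x
14. not q, u
15. not q, v
16. not q, w
Accessibility: uRu, uRv, uRw, uRx, vRu, vRv, vRw, vRx, wRu, wRv, wRw, wRx, xRu, xRv, xRw, xRx
Branch closes: q and not q both at w.
Every branch closes (one shown): valid in S5.
S4-tableau for the negation not ((not Box (q implies not q) implies Box not Box (q implies not q)) or Box p):
1. not ((not Box (q implies not q) implies Box not Box (q implies not q)) or Box p), u
2. not (not Box (q implies not q) implies Box not Box (q implies not q)), u
3. not Box p, u
4. not Box (q implies not q), u
5. not Box not Box (q implies not q), u
6. not p, v
7. not (q implies not q), w
8. q, w
9. Box (q implies not q), x
10. q implies not q, x
11. not q, x
Accessibility: uRu, uRv, uRw, uRx, vRv, wRw, xRx
Complete open branch: countermodel on an S4-frame, so not valid in S4, nor in K, T (the same frame is also a K-frame and a T-frame).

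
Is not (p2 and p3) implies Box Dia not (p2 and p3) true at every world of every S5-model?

Tableau for the negation not (not (p2 and p3) implies Box Dia not (p2 and p3)):
1. not (not (p2 and p3) implies Box Dia not (p2 and p3)), w0
2. not (p2 and p3), w0
3. not Box Dia not (p2 and p3), w0
4. not p3, w0
5. not Dia not (p2 and p3), w1
6. p2 and p3, w0
7. p2, w0
8. p3, w0
Accessibility: w0Rw0, w0Rw1, w1Rw0, w1Rw1
Branch closes: p3 and not p3 both at w0.
All branches of the negation close; one closing branch shown above.

Valid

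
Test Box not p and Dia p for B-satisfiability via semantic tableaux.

1. Box not p and Dia p, u
2. Box not p, u
3. Dia p, u
4. not p, u
5. p, v
6. not p, v
Accessibility: uRu, uRv, vRu, vRv
Branch closes: p and not p both at v.
Every branch closes; the branch above is one of them.

Unsatisfiable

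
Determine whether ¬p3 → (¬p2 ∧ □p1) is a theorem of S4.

Tableau for the negation ¬(¬p3 → (¬p2 ∧ □p1)):
1. ¬(¬p3 → (¬p2 ∧ □p1)), 0
2. ¬p3, 0   [¬→-rule on 1]
3. ¬(¬p2 ∧ □p1), 0   [¬→-rule on 1]
4. ¬□p1, 0   [¬∧-rule on 3 (branches; this branch)]
5. ¬p1, 1   [¬□-rule on 4: fresh world 1, 0R1]
Accessibility: 0R0, 0R1, 1R1
The negation has an open branch (countermodel exists).

Invalid (countermodel exists)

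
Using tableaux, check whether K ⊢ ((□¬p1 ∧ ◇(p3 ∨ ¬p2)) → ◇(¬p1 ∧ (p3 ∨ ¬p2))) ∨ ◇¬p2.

Tableau for the negation ¬(((□¬p1 ∧ ◇(p3 ∨ ¬p2)) → ◇(¬p1 ∧ (p3 ∨ ¬p2))) ∨ ◇¬p2):
1. ¬(((□¬p1 ∧ ◇(p3 ∨ ¬p2)) → ◇(¬p1 ∧ (p3 ∨ ¬p2))) ∨ ◇¬p2), 0
2. ¬((□¬p1 ∧ ◇(p3 ∨ ¬p2)) → ◇(¬p1 ∧ (p3 ∨ ¬p2))), 0
3. ¬◇¬p2, 0
4. □¬p1 ∧ ◇(p3 ∨ ¬p2), 0
5. ¬◇(¬p1 ∧ (p3 ∨ ¬p2)), 0
6. □¬p1, 0
7. ◇(p3 ∨ ¬p2), 0
8. p3 ∨ ¬p2, 1
9. p2, 1
10. ¬(¬p1 ∧ (p3 ∨ ¬p2)), 1
11. ¬p1, 1
12. p3, 1
13. ¬(p3 ∨ ¬p2), 1
14. ¬p3, 1
Accessibility: 0R1
Branch closes: p3 and ¬p3 both at 1.
All branches of the negation close; one closing branch shown above.

Valid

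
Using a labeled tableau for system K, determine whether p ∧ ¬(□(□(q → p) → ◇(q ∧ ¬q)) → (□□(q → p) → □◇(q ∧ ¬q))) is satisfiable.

1. p ∧ ¬(□(□(q → p) → ◇(q ∧ ¬q)) → (□□(q → p) → □◇(q ∧ ¬q))), 0
2. p, 0
3. ¬(□(□(q → p) → ◇(q ∧ ¬q)) → (□□(q → p) → □◇(q ∧ ¬q))), 0
4. □(□(q → p) → ◇(q ∧ ¬q)), 0
5. ¬(□□(q → p) → □◇(q ∧ ¬q)), 0
6. □□(q → p), 0
7. ¬□◇(q ∧ ¬q), 0
8. ¬◇(q ∧ ¬q), 1
9. □(q → p) → ◇(q ∧ ¬q), 1
10. □(q → p), 1
11. ¬□(q → p), 1
12. ¬(q → p), 2
13. q, 2
14. ¬p, 2
15. ¬(q ∧ ¬q), 2
16. q → p, 2
17. p, 2
Accessibility: 0R1, 1R2
Branch closes: p and ¬p both at 2.
(One branch shown.) All branches close.

No, unsatisfiable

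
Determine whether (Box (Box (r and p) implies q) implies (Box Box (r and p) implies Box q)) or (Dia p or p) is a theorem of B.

Valid

Tableau for the negation not ((Box (Box (r and p) implies q) implies (Box Box (r and p) implies Box q)) or (Dia p or p)):
1. not ((Box (Box (r and p) implies q) implies (Box Box (r and p) implies Box q)) or (Dia p or p)), w0
2. not (Box (Box (r and p) implies q) implies (Box Box (r and p) implies Box q)), w0   [neg-or-rule on 1]
3. not (Dia p or p), w0   [neg-or-rule on 1]
4. Box (Box (r and p) implies q), w0   [neg-implies-rule on 2]
5. not (Box Box (r and p) implies Box q), w0   [neg-implies-rule on 2]
6. not Dia p, w0   [neg-or-rule on 3]
7. not p, w0   [neg-or-rule on 3]
8. Box Box (r and p), w0   [neg-implies-rule on 5]
9. not Box q, w0   [neg-implies-rule on 5]
10. Box (r and p) implies q, w0   [Box-rule on 4 via w0Rw0]
11. Box (r and p), w0   [Box-rule on 8 via w0Rw0]
12. r and p, w0   [Box-rule on 11 via w0Rw0]
13. r, w0   [and-rule on 12]
14. p, w0   [and-rule on 12]
Accessibility: w0Rw0
Branch closes: p and not p both at w0.
All branches of the negation close; one closing branch shown above.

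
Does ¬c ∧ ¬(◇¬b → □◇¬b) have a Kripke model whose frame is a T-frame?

Yes, satisfiable

1. ¬c ∧ ¬(◇¬b → □◇¬b), u
2. ¬c, u
3. ¬(◇¬b → □◇¬b), u
4. ◇¬b, u
5. ¬□◇¬b, u
6. ¬b, v
7. ¬◇¬b, w
8. b, w
Accessibility: uRu, uRv, uRw, vRv, wRw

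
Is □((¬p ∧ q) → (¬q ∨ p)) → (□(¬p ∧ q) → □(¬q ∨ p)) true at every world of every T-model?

Tableau for the negation ¬(□((¬p ∧ q) → (¬q ∨ p)) → (□(¬p ∧ q) → □(¬q ∨ p))):
1. ¬(□((¬p ∧ q) → (¬q ∨ p)) → (□(¬p ∧ q) → □(¬q ∨ p))), w0
2. □((¬p ∧ q) → (¬q ∨ p)), w0
3. ¬(□(¬p ∧ q) → □(¬q ∨ p)), w0
4. □(¬p ∧ q), w0
5. ¬□(¬q ∨ p), w0
6. (¬p ∧ q) → (¬q ∨ p), w0
7. ¬p ∧ q, w0
8. ¬p, w0
9. q, w0
10. ¬q ∨ p, w0
11. p, w0
Accessibility: w0Rw0
Branch closes: p and ¬p both at w0.
All branches of the negation close; one closing branch shown above.

Valid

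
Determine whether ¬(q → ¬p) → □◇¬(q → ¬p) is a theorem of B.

Valid in B

Tableau for the negation ¬(¬(q → ¬p) → □◇¬(q → ¬p)):
1. ¬(¬(q → ¬p) → □◇¬(q → ¬p)), u
2. ¬(q → ¬p), u   [¬→-rule on 1]
3. ¬□◇¬(q → ¬p), u   [¬→-rule on 1]
4. q, u   [¬→-rule on 2]
5. p, u   [¬→-rule on 2]
6. ¬◇¬(q → ¬p), v   [¬□-rule on 3: fresh world v, uRv]
7. q → ¬p, u   [¬◇-rule on 6 via vRu]
8. q → ¬p, v   [¬◇-rule on 6 via vRv]
9. ¬p, u   [→-rule on 7 (branches; this branch)]
Accessibility: uRu, uRv, vRu, vRv
Branch closes: p and ¬p both at u.
All branches of the negation close; one closing branch shown above.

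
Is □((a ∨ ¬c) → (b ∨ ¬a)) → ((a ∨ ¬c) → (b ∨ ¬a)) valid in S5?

Tableau for the negation ¬(□((a ∨ ¬c) → (b ∨ ¬a)) → ((a ∨ ¬c) → (b ∨ ¬a))):
1. ¬(□((a ∨ ¬c) → (b ∨ ¬a)) → ((a ∨ ¬c) → (b ∨ ¬a))), u
2. □((a ∨ ¬c) → (b ∨ ¬a)), u   [¬→-rule on 1]
3. ¬((a ∨ ¬c) → (b ∨ ¬a)), u   [¬→-rule on 1]
4. a ∨ ¬c, u   [¬→-rule on 3]
5. ¬(b ∨ ¬a), u   [¬→-rule on 3]
6. ¬b, u   [¬∨-rule on 5]
7. a, u   [¬∨-rule on 5]
8. (a ∨ ¬c) → (b ∨ ¬a), u   [□-rule on 2 via uRu]
9. ¬c, u   [∨-rule on 4 (branches; this branch)]
10. b ∨ ¬a, u   [→-rule on 8 (branches; this branch)]
11. ¬a, u   [∨-rule on 10 (branches; this branch)]
Accessibility: uRu
Branch closes: a and ¬a both at u.
All branches of the negation close; one closing branch shown above.

Valid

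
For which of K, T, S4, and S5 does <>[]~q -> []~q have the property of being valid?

S5

S4-tableau for the negation ~(<>[]~q -> []~q):
1. ~(<>[]~q -> []~q), 0
2. <>[]~q, 0   [~->-rule on 1]
3. ~[]~q, 0   [~->-rule on 1]
4. []~q, 1   [<>-rule on 2: fresh world 1, 0R1]
5. ~q, 1   [[]-rule on 4 via 1R1]
6. q, 2   [~[]-rule on 3: fresh world 2, 0R2]
Accessibility: 0R0, 0R1, 0R2, 1R1, 2R2
Complete open branch: countermodel on an S4-frame, so not valid in S4, nor in K, T (the same frame is also a K-frame and a T-frame).
S5-tableau for the negation ~(<>[]~q -> []~q):
1. ~(<>[]~q -> []~q), 0
2. <>[]~q, 0   [~->-rule on 1]
3. ~[]~q, 0   [~->-rule on 1]
4. []~q, 1   [<>-rule on 2: fresh world 1, 0R1]
5. ~q, 0   [[]-rule on 4 via 1R0]
6. ~q, 1   [[]-rule on 4 via 1R1]
7. q, 2   [~[]-rule on 3: fresh world 2, 0R2]
8. ~q, 2   [[]-rule on 4 via 1R2]
Accessibility: 0R0, 0R1, 0R2, 1R0, 1R1, 1R2, 2R0, 2R1, 2R2
Branch closes: q and ~q both at 2.
Every branch closes (one shown): valid in S5.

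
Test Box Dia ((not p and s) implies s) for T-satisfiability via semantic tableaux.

1. Box Dia ((not p and s) implies s), 0
2. Dia ((not p and s) implies s), 0   [Box-rule on 1 via 0R0]
3. (not p and s) implies s, 1   [Dia-rule on 2: fresh world 1, 0R1]
4. Dia ((not p and s) implies s), 1   [Box-rule on 1 via 0R1]
5. s, 1   [implies-rule on 3 (branches; this branch)]
6. (not p and s) implies s, 2   [Dia-rule on 4: fresh world 2, 1R2]
7. s, 2   [implies-rule on 6 (branches; this branch)]
Accessibility: 0R0, 0R1, 1R1, 1R2, 2R2

Yes, satisfiable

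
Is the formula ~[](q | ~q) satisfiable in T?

No, unsatisfiable

1. ~[](q | ~q), 0
2. ~(q | ~q), 1
3. ~q, 1
4. q, 1
Accessibility: 0R0, 0R1, 1R1
Branch closes: q and ~q both at 1.
All branches of the tableau close; one closing branch shown above.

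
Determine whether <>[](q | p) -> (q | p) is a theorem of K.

Not valid

Tableau for the negation ~(<>[](q | p) -> (q | p)):
1. ~(<>[](q | p) -> (q | p)), 0
2. <>[](q | p), 0   [~->-rule on 1]
3. ~(q | p), 0   [~->-rule on 1]
4. ~q, 0   [~|-rule on 3]
5. ~p, 0   [~|-rule on 3]
6. [](q | p), 1   [<>-rule on 2: fresh world 1, 0R1]
Accessibility: 0R1
The negation has an open branch (countermodel exists).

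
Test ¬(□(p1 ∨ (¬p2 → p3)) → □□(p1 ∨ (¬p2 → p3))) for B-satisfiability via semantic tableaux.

Satisfiable (open branch found)

1. ¬(□(p1 ∨ (¬p2 → p3)) → □□(p1 ∨ (¬p2 → p3))), w0
2. □(p1 ∨ (¬p2 → p3)), w0
3. ¬□□(p1 ∨ (¬p2 → p3)), w0
4. p1 ∨ (¬p2 → p3), w0
5. ¬p2 → p3, w0
6. p3, w0
7. ¬□(p1 ∨ (¬p2 → p3)), w1
8. p1 ∨ (¬p2 → p3), w1
9. ¬p2 → p3, w1
10. p3, w1
11. ¬(p1 ∨ (¬p2 → p3)), w2
12. ¬p1, w2
13. ¬(¬p2 → p3), w2
14. ¬p2, w2
15. ¬p3, w2
Accessibility: w0Rw0, w0Rw1, w1Rw0, w1Rw1, w1Rw2, w2Rw1, w2Rw2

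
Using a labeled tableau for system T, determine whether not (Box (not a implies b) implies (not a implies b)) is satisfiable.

1. not (Box (not a implies b) implies (not a implies b)), u
2. Box (not a implies b), u
3. not (not a implies b), u
4. not a, u
5. not b, u
6. not a implies b, u
7. b, u
Accessibility: uRu
Branch closes: b and not b both at u.
Every branch closes; the branch above is one of them.

No, unsatisfiable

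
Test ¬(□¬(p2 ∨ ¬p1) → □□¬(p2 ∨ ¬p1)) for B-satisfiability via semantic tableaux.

Yes, satisfiable

1. ¬(□¬(p2 ∨ ¬p1) → □□¬(p2 ∨ ¬p1)), u
2. □¬(p2 ∨ ¬p1), u   [¬→-rule on 1]
3. ¬□□¬(p2 ∨ ¬p1), u   [¬→-rule on 1]
4. ¬(p2 ∨ ¬p1), u   [□-rule on 2 via uRu]
5. ¬p2, u   [¬∨-rule on 4]
6. p1, u   [¬∨-rule on 4]
7. ¬□¬(p2 ∨ ¬p1), v   [¬□-rule on 3: fresh world v, uRv]
8. ¬(p2 ∨ ¬p1), v   [□-rule on 2 via uRv]
9. ¬p2, v   [¬∨-rule on 8]
10. p1, v   [¬∨-rule on 8]
11. p2 ∨ ¬p1, w   [¬□-rule on 7: fresh world w, vRw]
12. ¬p1, w   [∨-rule on 11 (branches; this branch)]
Accessibility: uRu, uRv, vRu, vRv, vRw, wRv, wRw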